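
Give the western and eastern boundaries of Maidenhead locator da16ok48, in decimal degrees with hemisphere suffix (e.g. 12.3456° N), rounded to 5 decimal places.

116.80000° W, 116.79167° W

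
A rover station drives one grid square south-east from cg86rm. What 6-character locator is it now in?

Longitude subsquare r = 17; +1 → 18 = s.
Latitude subsquare m = 12; −1 → 11 = l.

CG86sl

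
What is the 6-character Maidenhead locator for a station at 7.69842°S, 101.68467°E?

Shift to the Maidenhead origin (180°W, 90°S): lon 281.6847, lat 82.3016.
Field (20°×10°, letters A–R): 281.6847/20 → 14 → O, 82.3016/10 → 8 → I; chars OI.
Square (2°×1°, digits 0–9): 1.6847/2 → 0, 2.3016/1 → 2; chars 02.
Subsquare (5′×2.5′, letters a–x): 1.6847/0.0833333 → 20 → u, 0.3016/0.0416667 → 7 → h; chars uh.

OI02uh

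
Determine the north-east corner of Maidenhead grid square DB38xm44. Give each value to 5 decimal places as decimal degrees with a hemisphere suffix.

Field D=3, B=1: +3·20° lon, +1·10° lat → SW at lon -120°, lat -80°.
Square 3, 8: +3·2° lon, +8·1° lat → SW at lon -114°, lat -72°.
Subsquare x=23, m=12: +23·0.0833333° lon, +12·0.0416667° lat → SW at lon -112.083°, lat -71.5°.
Extended square 4, 4: +4·0.00833333° lon, +4·0.00416667° lat → SW at lon -112.05°, lat -71.4833°.
Cell spans 0.00833333° lon × 0.00416667° lat. NE corner is SW corner plus one full cell.
latitude 71.47917° S, longitude 112.04167° W.

71.47917° S, 112.04167° W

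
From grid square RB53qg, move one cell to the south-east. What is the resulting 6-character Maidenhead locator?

Longitude subsquare q = 16; +1 → 17 = r.
Latitude subsquare g = 6; −1 → 5 = f.

RB53rf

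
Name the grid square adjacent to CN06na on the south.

CN05nx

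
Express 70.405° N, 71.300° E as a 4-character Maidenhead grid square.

MQ50

Add 180° to longitude and 90° to latitude: 251.30, 160.41.
Field: lon ⌊251.30/20⌋ = 12 → M; lat ⌊160.41/10⌋ = 16 → Q.
Square: lon ⌊11.30/2⌋ = 5; lat ⌊0.41/1⌋ = 0.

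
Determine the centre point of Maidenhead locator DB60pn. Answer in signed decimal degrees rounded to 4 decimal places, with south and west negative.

-79.4375, -106.7083

Field D=3, B=1: +3·20° lon, +1·10° lat → SW at lon -120°, lat -80°.
Square 6, 0: +6·2° lon, +0·1° lat → SW at lon -108°, lat -80°.
Subsquare p=15, n=13: +15·0.0833333° lon, +13·0.0416667° lat → SW at lon -106.75°, lat -79.4583°.
Cell spans 0.0833333° lon × 0.0416667° lat. Centre is SW corner plus half of each.
latitude -79.4375, longitude -106.7083.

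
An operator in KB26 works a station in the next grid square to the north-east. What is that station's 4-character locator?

KB37

Longitude square 2; +1 → 3.
Latitude square 6; +1 → 7.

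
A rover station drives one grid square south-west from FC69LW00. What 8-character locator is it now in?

FC69kv99

Longitude extended square 0; −1 → -1, wraps to 9, carry into subsquare.
Longitude subsquare l = 11; −1 → 10 = k.
Latitude extended square 0; −1 → -1, wraps to 9, carry into subsquare.
Latitude subsquare w = 22; −1 → 21 = v.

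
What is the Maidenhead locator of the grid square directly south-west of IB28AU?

IB18xt

Longitude subsquare a = 0; −1 → -1, wraps to 23 = x, carry into square.
Longitude square 2; −1 → 1.
Latitude subsquare u = 20; −1 → 19 = t.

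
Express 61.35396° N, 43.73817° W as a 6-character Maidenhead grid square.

Offset from 180°W / 90°S: lon 136.2618°, lat 151.3540°.
Field: 136.2618/20 → 6 → G, 151.3540/10 → 15 → P; chars GP.
Square: 16.2618/2 → 8, 1.3540/1 → 1; chars 81.
Subsquare: 0.2618/0.0833333 → 3 → d, 0.3540/0.0416667 → 8 → i; chars di.

GP81di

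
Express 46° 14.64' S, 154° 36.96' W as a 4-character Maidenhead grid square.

Add 180° to longitude and 90° to latitude: 25.38, 43.76.
Field: 25.38/20 → 1 → B, 43.76/10 → 4 → E; chars BE.
Square: 5.38/2 → 2, 3.76/1 → 3; chars 23.

BE23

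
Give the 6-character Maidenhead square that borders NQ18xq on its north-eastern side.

Longitude subsquare x = 23; +1 → 24, wraps to 0 = a, carry into square.
Longitude square 1; +1 → 2.
Latitude subsquare q = 16; +1 → 17 = r.

NQ28ar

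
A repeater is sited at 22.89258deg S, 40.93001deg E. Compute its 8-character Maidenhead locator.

Offset from 180°W / 90°S: lon 220.93001°, lat 67.10742°.
Field: lon ⌊220.93001/20⌋ = 11 → L; lat ⌊67.10742/10⌋ = 6 → G.
Square: lon ⌊0.93001/2⌋ = 0; lat ⌊7.10742/1⌋ = 7.
Subsquare: lon ⌊0.93001/0.0833333⌋ = 11 → l; lat ⌊0.10742/0.0416667⌋ = 2 → c.
Extended square: lon ⌊0.01334/0.00833333⌋ = 1; lat ⌊0.02409/0.00416667⌋ = 5.

LG07lc15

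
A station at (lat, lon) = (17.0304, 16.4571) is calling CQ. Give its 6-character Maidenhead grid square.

JK87fa

Offset from 180°W / 90°S: lon 196.4571°, lat 107.0304°.
Field (20°×10°, letters A–R): lon ⌊196.4571/20⌋ = 9 → J; lat ⌊107.0304/10⌋ = 10 → K.
Square (2°×1°, digits 0–9): lon ⌊16.4571/2⌋ = 8; lat ⌊7.0304/1⌋ = 7.
Subsquare (5′×2.5′, letters a–x): lon ⌊0.4571/0.0833333⌋ = 5 → f; lat ⌊0.0304/0.0416667⌋ = 0 → a.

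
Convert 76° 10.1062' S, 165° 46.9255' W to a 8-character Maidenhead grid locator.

AB73ct69

Shift to the Maidenhead origin (180°W, 90°S): lon 14.21791, lat 13.83156.
Field (20°×10°, letters A–R): 14.21791/20 → 0 → A, 13.83156/10 → 1 → B; chars AB.
Square (2°×1°, digits 0–9): 14.21791/2 → 7, 3.83156/1 → 3; chars 73.
Subsquare (5′×2.5′, letters a–x): 0.21791/0.0833333 → 2 → c, 0.83156/0.0416667 → 19 → t; chars ct.
Extended square (30″×15″, digits 0–9): 0.05124/0.00833333 → 6, 0.03990/0.00416667 → 9; chars 69.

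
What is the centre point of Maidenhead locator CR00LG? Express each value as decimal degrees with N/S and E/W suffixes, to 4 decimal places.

Field C=2, R=17: +2·20° lon, +17·10° lat → SW at lon -140°, lat 80°.
Square 0, 0: +0·2° lon, +0·1° lat → SW at lon -140°, lat 80°.
Subsquare l=11, g=6: +11·0.0833333° lon, +6·0.0416667° lat → SW at lon -139.083°, lat 80.25°.
Cell spans 0.0833333° lon × 0.0416667° lat. Centre is SW corner plus half of each.
latitude 80.2708° N, longitude 139.0417° W.

80.2708° N, 139.0417° W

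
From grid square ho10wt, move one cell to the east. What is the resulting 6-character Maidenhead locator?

Longitude subsquare w = 22; +1 → 23 = x.
The latitude characters are unchanged.

HO10xt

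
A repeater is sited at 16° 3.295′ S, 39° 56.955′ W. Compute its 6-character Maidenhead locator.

Offset from 180°W / 90°S: lon 140.0507°, lat 73.9451°.
Field: lon ⌊140.0507/20⌋ = 7 → H; lat ⌊73.9451/10⌋ = 7 → H.
Square: lon ⌊0.0507/2⌋ = 0; lat ⌊3.9451/1⌋ = 3.
Subsquare: lon ⌊0.0507/0.0833333⌋ = 0 → a; lat ⌊0.9451/0.0416667⌋ = 22 → w.

HH03aw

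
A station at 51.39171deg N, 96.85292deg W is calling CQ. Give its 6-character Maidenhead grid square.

Add 180° to longitude and 90° to latitude: 83.1471, 141.3917.
Field: lon ⌊83.1471/20⌋ = 4 → E; lat ⌊141.3917/10⌋ = 14 → O.
Square: lon ⌊3.1471/2⌋ = 1; lat ⌊1.3917/1⌋ = 1.
Subsquare: lon ⌊1.1471/0.0833333⌋ = 13 → n; lat ⌊0.3917/0.0416667⌋ = 9 → j.

EO11nj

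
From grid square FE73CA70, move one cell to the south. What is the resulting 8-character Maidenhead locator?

FE72cx79

Latitude extended square 0; −1 → -1, wraps to 9, carry into subsquare.
Latitude subsquare a = 0; −1 → -1, wraps to 23 = x, carry into square.
Latitude square 3; −1 → 2.
The longitude characters are unchanged.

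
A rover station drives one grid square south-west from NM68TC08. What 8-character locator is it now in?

NM68sc97

Longitude extended square 0; −1 → -1, wraps to 9, carry into subsquare.
Longitude subsquare t = 19; −1 → 18 = s.
Latitude extended square 8; −1 → 7.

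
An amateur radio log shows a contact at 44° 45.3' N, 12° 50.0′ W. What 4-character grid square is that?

IN34

Offset from 180°W / 90°S: lon 167.17°, lat 134.75°.
Field: 167.17/20 → 8 → I, 134.75/10 → 13 → N; chars IN.
Square: 7.17/2 → 3, 4.75/1 → 4; chars 34.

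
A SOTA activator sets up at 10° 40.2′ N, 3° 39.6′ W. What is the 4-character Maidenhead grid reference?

IK80

Add 180° to longitude and 90° to latitude: 176.34, 100.67.
Field (20°×10°, letters A–R): 176.34/20 → 8 → I, 100.67/10 → 10 → K; chars IK.
Square (2°×1°, digits 0–9): 16.34/2 → 8, 0.67/1 → 0; chars 80.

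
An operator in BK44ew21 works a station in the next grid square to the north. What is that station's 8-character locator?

Latitude extended square 1; +1 → 2.
The longitude characters are unchanged.

BK44ew22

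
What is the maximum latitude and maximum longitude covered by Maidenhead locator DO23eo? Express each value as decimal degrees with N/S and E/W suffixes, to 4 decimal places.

53.6250° N, 115.5833° W

Field D=3, O=14: +3·20° lon, +14·10° lat → SW at lon -120°, lat 50°.
Square 2, 3: +2·2° lon, +3·1° lat → SW at lon -116°, lat 53°.
Subsquare e=4, o=14: +4·0.0833333° lon, +14·0.0416667° lat → SW at lon -115.667°, lat 53.5833°.
Cell spans 0.0833333° lon × 0.0416667° lat. NE corner is SW corner plus one full cell.
latitude 53.6250° N, longitude 115.5833° W.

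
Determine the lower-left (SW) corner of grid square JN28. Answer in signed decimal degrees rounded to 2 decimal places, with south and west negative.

Field J=9, N=13: +9·20° lon, +13·10° lat → SW at lon 0°, lat 40°.
Square 2, 8: +2·2° lon, +8·1° lat → SW at lon 4°, lat 48°.
latitude 48.00, longitude 4.00.

48.00, 4.00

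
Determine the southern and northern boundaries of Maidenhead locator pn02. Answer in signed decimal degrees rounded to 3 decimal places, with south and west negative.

42.000, 43.000

Field P=15, N=13: +15·20° lon, +13·10° lat → SW at lon 120°, lat 40°.
Square 0, 2: +0·2° lon, +2·1° lat → SW at lon 120°, lat 42°.
Cell spans 2° lon × 1° lat.
south 42.000, north 43.000.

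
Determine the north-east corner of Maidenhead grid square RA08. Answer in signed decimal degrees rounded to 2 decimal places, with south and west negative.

-81.00, 162.00

Field R=17, A=0: +17·20° lon, +0·10° lat → SW at lon 160°, lat -90°.
Square 0, 8: +0·2° lon, +8·1° lat → SW at lon 160°, lat -82°.
Cell spans 2° lon × 1° lat. NE corner is SW corner plus one full cell.
latitude -81.00, longitude 162.00.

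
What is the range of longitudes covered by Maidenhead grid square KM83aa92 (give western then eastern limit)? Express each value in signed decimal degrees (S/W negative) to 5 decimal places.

Field K=10, M=12: +10·20° lon, +12·10° lat → SW at lon 20°, lat 30°.
Square 8, 3: +8·2° lon, +3·1° lat → SW at lon 36°, lat 33°.
Subsquare a=0, a=0: +0·0.0833333° lon, +0·0.0416667° lat → SW at lon 36°, lat 33°.
Extended square 9, 2: +9·0.00833333° lon, +2·0.00416667° lat → SW at lon 36.075°, lat 33.0083°.
Cell spans 0.00833333° lon × 0.00416667° lat.
west 36.07500, east 36.08333.

36.07500, 36.08333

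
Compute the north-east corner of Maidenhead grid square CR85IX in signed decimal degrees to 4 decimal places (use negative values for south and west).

Field C=2, R=17: +2·20° lon, +17·10° lat → SW at lon -140°, lat 80°.
Square 8, 5: +8·2° lon, +5·1° lat → SW at lon -124°, lat 85°.
Subsquare i=8, x=23: +8·0.0833333° lon, +23·0.0416667° lat → SW at lon -123.333°, lat 85.9583°.
Cell spans 0.0833333° lon × 0.0416667° lat. NE corner is SW corner plus one full cell.
latitude 86.0000, longitude -123.2500.

86.0000, -123.2500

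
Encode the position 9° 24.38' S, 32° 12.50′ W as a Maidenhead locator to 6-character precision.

HI30vo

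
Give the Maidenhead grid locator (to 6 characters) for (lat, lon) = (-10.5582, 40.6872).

Add 180° to longitude and 90° to latitude: 220.6872, 79.4418.
Field (20°×10°, letters A–R): lon ⌊220.6872/20⌋ = 11 → L; lat ⌊79.4418/10⌋ = 7 → H.
Square (2°×1°, digits 0–9): lon ⌊0.6872/2⌋ = 0; lat ⌊9.4418/1⌋ = 9.
Subsquare (5′×2.5′, letters a–x): lon ⌊0.6872/0.0833333⌋ = 8 → i; lat ⌊0.4418/0.0416667⌋ = 10 → k.

LH09ik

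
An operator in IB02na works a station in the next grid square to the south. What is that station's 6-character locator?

Latitude subsquare a = 0; −1 → -1, wraps to 23 = x, carry into square.
Latitude square 2; −1 → 1.
The longitude characters are unchanged.

IB01nx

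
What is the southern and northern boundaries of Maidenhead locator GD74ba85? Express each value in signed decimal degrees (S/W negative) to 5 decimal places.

-55.97917, -55.97500

Field G=6, D=3: +6·20° lon, +3·10° lat → SW at lon -60°, lat -60°.
Square 7, 4: +7·2° lon, +4·1° lat → SW at lon -46°, lat -56°.
Subsquare b=1, a=0: +1·0.0833333° lon, +0·0.0416667° lat → SW at lon -45.9167°, lat -56°.
Extended square 8, 5: +8·0.00833333° lon, +5·0.00416667° lat → SW at lon -45.85°, lat -55.9792°.
Cell spans 0.00833333° lon × 0.00416667° lat.
south -55.97917, north -55.97500.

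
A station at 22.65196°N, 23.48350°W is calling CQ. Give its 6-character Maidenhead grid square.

HL82gp

Offset from 180°W / 90°S: lon 156.5165°, lat 112.6520°.
Field: lon ⌊156.5165/20⌋ = 7 → H; lat ⌊112.6520/10⌋ = 11 → L.
Square: lon ⌊16.5165/2⌋ = 8; lat ⌊2.6520/1⌋ = 2.
Subsquare: lon ⌊0.5165/0.0833333⌋ = 6 → g; lat ⌊0.6520/0.0416667⌋ = 15 → p.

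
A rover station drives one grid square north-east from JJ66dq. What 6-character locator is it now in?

JJ66er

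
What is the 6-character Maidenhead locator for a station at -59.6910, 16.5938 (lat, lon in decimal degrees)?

JD80hh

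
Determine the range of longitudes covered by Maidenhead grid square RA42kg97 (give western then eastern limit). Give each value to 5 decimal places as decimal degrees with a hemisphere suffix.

168.90833° E, 168.91667° E

Field R=17, A=0: +17·20° lon, +0·10° lat → SW at lon 160°, lat -90°.
Square 4, 2: +4·2° lon, +2·1° lat → SW at lon 168°, lat -88°.
Subsquare k=10, g=6: +10·0.0833333° lon, +6·0.0416667° lat → SW at lon 168.833°, lat -87.75°.
Extended square 9, 7: +9·0.00833333° lon, +7·0.00416667° lat → SW at lon 168.908°, lat -87.7208°.
Cell spans 0.00833333° lon × 0.00416667° lat.
west 168.90833° E, east 168.91667° E.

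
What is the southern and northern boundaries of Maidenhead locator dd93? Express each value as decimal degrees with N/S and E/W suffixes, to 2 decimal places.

Field D=3, D=3: +3·20° lon, +3·10° lat → SW at lon -120°, lat -60°.
Square 9, 3: +9·2° lon, +3·1° lat → SW at lon -102°, lat -57°.
Cell spans 2° lon × 1° lat.
south 57.00° S, north 56.00° S.

57.00° S, 56.00° S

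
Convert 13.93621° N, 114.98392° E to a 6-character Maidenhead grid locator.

OK73lw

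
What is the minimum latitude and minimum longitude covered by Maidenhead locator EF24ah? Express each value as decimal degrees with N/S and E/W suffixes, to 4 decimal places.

35.7083° S, 96.0000° W

Field E=4, F=5: +4·20° lon, +5·10° lat → SW at lon -100°, lat -40°.
Square 2, 4: +2·2° lon, +4·1° lat → SW at lon -96°, lat -36°.
Subsquare a=0, h=7: +0·0.0833333° lon, +7·0.0416667° lat → SW at lon -96°, lat -35.7083°.
latitude 35.7083° S, longitude 96.0000° W.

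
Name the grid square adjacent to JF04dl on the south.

JF04dk

Latitude subsquare l = 11; −1 → 10 = k.
The longitude characters are unchanged.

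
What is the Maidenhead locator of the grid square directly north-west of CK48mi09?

CK48lj90

Longitude extended square 0; −1 → -1, wraps to 9, carry into subsquare.
Longitude subsquare m = 12; −1 → 11 = l.
Latitude extended square 9; +1 → 10, wraps to 0, carry into subsquare.
Latitude subsquare i = 8; +1 → 9 = j.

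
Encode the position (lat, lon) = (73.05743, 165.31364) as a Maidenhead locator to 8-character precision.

RQ23pb73

Shift to the Maidenhead origin (180°W, 90°S): lon 345.31364, lat 163.05743.
Field: 345.31364/20 → 17 → R, 163.05743/10 → 16 → Q; chars RQ.
Square: 5.31364/2 → 2, 3.05743/1 → 3; chars 23.
Subsquare: 1.31364/0.0833333 → 15 → p, 0.05743/0.0416667 → 1 → b; chars pb.
Extended square: 0.06364/0.00833333 → 7, 0.01576/0.00416667 → 3; chars 73.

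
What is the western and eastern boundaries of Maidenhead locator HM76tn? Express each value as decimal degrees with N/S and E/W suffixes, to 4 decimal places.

Field H=7, M=12: +7·20° lon, +12·10° lat → SW at lon -40°, lat 30°.
Square 7, 6: +7·2° lon, +6·1° lat → SW at lon -26°, lat 36°.
Subsquare t=19, n=13: +19·0.0833333° lon, +13·0.0416667° lat → SW at lon -24.4167°, lat 36.5417°.
Cell spans 0.0833333° lon × 0.0416667° lat.
west 24.4167° W, east 24.3333° W.

24.4167° W, 24.3333° W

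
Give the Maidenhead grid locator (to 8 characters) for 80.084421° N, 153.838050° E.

QR60wc00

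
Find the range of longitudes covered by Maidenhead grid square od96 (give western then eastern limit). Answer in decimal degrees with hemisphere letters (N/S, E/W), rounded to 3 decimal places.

118.000° E, 120.000° E

Field O=14, D=3: +14·20° lon, +3·10° lat → SW at lon 100°, lat -60°.
Square 9, 6: +9·2° lon, +6·1° lat → SW at lon 118°, lat -54°.
Cell spans 2° lon × 1° lat.
west 118.000° E, east 120.000° E.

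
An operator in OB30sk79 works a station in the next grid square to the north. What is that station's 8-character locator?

Latitude extended square 9; +1 → 10, wraps to 0, carry into subsquare.
Latitude subsquare k = 10; +1 → 11 = l.
The longitude characters are unchanged.

OB30sl70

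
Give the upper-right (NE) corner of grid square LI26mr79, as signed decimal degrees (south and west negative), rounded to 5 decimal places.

-3.25000, 45.06667

Field L=11, I=8: +11·20° lon, +8·10° lat → SW at lon 40°, lat -10°.
Square 2, 6: +2·2° lon, +6·1° lat → SW at lon 44°, lat -4°.
Subsquare m=12, r=17: +12·0.0833333° lon, +17·0.0416667° lat → SW at lon 45°, lat -3.29167°.
Extended square 7, 9: +7·0.00833333° lon, +9·0.00416667° lat → SW at lon 45.0583°, lat -3.25417°.
Cell spans 0.00833333° lon × 0.00416667° lat. NE corner is SW corner plus one full cell.
latitude -3.25000, longitude 45.06667.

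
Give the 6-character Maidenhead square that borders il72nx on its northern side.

Latitude subsquare x = 23; +1 → 24, wraps to 0 = a, carry into square.
Latitude square 2; +1 → 3.
The longitude characters are unchanged.

IL73na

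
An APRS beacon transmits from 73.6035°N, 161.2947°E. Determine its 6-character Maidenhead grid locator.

RQ03po

Add 180° to longitude and 90° to latitude: 341.2947, 163.6035.
Field: 341.2947/20 → 17 → R, 163.6035/10 → 16 → Q; chars RQ.
Square: 1.2947/2 → 0, 3.6035/1 → 3; chars 03.
Subsquare: 1.2947/0.0833333 → 15 → p, 0.6035/0.0416667 → 14 → o; chars po.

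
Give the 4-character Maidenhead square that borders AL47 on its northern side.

Latitude square 7; +1 → 8.
The longitude characters are unchanged.

AL48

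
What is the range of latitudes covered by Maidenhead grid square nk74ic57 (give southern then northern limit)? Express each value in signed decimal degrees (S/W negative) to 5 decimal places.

14.11250, 14.11667

Field N=13, K=10: +13·20° lon, +10·10° lat → SW at lon 80°, lat 10°.
Square 7, 4: +7·2° lon, +4·1° lat → SW at lon 94°, lat 14°.
Subsquare i=8, c=2: +8·0.0833333° lon, +2·0.0416667° lat → SW at lon 94.6667°, lat 14.0833°.
Extended square 5, 7: +5·0.00833333° lon, +7·0.00416667° lat → SW at lon 94.7083°, lat 14.1125°.
Cell spans 0.00833333° lon × 0.00416667° lat.
south 14.11250, north 14.11667.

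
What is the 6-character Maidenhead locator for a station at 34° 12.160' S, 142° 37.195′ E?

QF15ht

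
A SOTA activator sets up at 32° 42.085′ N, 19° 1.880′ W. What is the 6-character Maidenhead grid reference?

IM02lq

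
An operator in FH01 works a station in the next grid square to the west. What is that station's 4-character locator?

EH91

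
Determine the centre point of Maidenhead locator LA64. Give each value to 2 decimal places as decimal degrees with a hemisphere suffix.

85.50° S, 53.00° E

Field L=11, A=0: +11·20° lon, +0·10° lat → SW at lon 40°, lat -90°.
Square 6, 4: +6·2° lon, +4·1° lat → SW at lon 52°, lat -86°.
Cell spans 2° lon × 1° lat. Centre is SW corner plus half of each.
latitude 85.50° S, longitude 53.00° E.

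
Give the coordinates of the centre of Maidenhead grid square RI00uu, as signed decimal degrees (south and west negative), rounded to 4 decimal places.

-9.1458, 161.7083

Field R=17, I=8: +17·20° lon, +8·10° lat → SW at lon 160°, lat -10°.
Square 0, 0: +0·2° lon, +0·1° lat → SW at lon 160°, lat -10°.
Subsquare u=20, u=20: +20·0.0833333° lon, +20·0.0416667° lat → SW at lon 161.667°, lat -9.16667°.
Cell spans 0.0833333° lon × 0.0416667° lat. Centre is SW corner plus half of each.
latitude -9.1458, longitude 161.7083.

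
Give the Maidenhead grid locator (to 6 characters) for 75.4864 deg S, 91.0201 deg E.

NB54mm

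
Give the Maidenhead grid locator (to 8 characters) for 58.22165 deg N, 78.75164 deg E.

Offset from 180°W / 90°S: lon 258.75164°, lat 148.22165°.
Field: 258.75164/20 → 12 → M, 148.22165/10 → 14 → O; chars MO.
Square: 18.75164/2 → 9, 8.22165/1 → 8; chars 98.
Subsquare: 0.75164/0.0833333 → 9 → j, 0.22165/0.0416667 → 5 → f; chars jf.
Extended square: 0.00164/0.00833333 → 0, 0.01332/0.00416667 → 3; chars 03.

MO98jf03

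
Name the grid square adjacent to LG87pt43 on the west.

LG87pt33

Longitude extended square 4; −1 → 3.
The latitude characters are unchanged.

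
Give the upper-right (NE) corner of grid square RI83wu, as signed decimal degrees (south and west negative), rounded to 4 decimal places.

-6.1250, 177.9167

Field R=17, I=8: +17·20° lon, +8·10° lat → SW at lon 160°, lat -10°.
Square 8, 3: +8·2° lon, +3·1° lat → SW at lon 176°, lat -7°.
Subsquare w=22, u=20: +22·0.0833333° lon, +20·0.0416667° lat → SW at lon 177.833°, lat -6.16667°.
Cell spans 0.0833333° lon × 0.0416667° lat. NE corner is SW corner plus one full cell.
latitude -6.1250, longitude 177.9167.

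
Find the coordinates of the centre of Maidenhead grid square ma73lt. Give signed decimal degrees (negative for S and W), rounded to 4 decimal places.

Field M=12, A=0: +12·20° lon, +0·10° lat → SW at lon 60°, lat -90°.
Square 7, 3: +7·2° lon, +3·1° lat → SW at lon 74°, lat -87°.
Subsquare l=11, t=19: +11·0.0833333° lon, +19·0.0416667° lat → SW at lon 74.9167°, lat -86.2083°.
Cell spans 0.0833333° lon × 0.0416667° lat. Centre is SW corner plus half of each.
latitude -86.1875, longitude 74.9583.

-86.1875, 74.9583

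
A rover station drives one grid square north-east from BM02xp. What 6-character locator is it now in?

Longitude subsquare x = 23; +1 → 24, wraps to 0 = a, carry into square.
Longitude square 0; +1 → 1.
Latitude subsquare p = 15; +1 → 16 = q.

BM12aq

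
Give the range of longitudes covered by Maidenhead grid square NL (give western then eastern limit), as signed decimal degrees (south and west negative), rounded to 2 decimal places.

Field N=13, L=11: +13·20° lon, +11·10° lat → SW at lon 80°, lat 20°.
Cell spans 20° lon × 10° lat.
west 80.00, east 100.00.

80.00, 100.00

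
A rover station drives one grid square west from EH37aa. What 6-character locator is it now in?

EH27xa

Longitude subsquare a = 0; −1 → -1, wraps to 23 = x, carry into square.
Longitude square 3; −1 → 2.
The latitude characters are unchanged.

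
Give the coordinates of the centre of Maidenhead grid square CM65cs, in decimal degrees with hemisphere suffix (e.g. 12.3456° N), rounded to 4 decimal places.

35.7708° N, 127.7917° W

Field C=2, M=12: +2·20° lon, +12·10° lat → SW at lon -140°, lat 30°.
Square 6, 5: +6·2° lon, +5·1° lat → SW at lon -128°, lat 35°.
Subsquare c=2, s=18: +2·0.0833333° lon, +18·0.0416667° lat → SW at lon -127.833°, lat 35.75°.
Cell spans 0.0833333° lon × 0.0416667° lat. Centre is SW corner plus half of each.
latitude 35.7708° N, longitude 127.7917° W.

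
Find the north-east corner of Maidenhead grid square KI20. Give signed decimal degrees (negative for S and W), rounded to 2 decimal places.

Field K=10, I=8: +10·20° lon, +8·10° lat → SW at lon 20°, lat -10°.
Square 2, 0: +2·2° lon, +0·1° lat → SW at lon 24°, lat -10°.
Cell spans 2° lon × 1° lat. NE corner is SW corner plus one full cell.
latitude -9.00, longitude 26.00.

-9.00, 26.00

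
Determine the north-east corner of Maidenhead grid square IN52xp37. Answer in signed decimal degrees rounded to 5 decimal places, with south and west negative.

42.65833, -8.05000

Field I=8, N=13: +8·20° lon, +13·10° lat → SW at lon -20°, lat 40°.
Square 5, 2: +5·2° lon, +2·1° lat → SW at lon -10°, lat 42°.
Subsquare x=23, p=15: +23·0.0833333° lon, +15·0.0416667° lat → SW at lon -8.08333°, lat 42.625°.
Extended square 3, 7: +3·0.00833333° lon, +7·0.00416667° lat → SW at lon -8.05833°, lat 42.6542°.
Cell spans 0.00833333° lon × 0.00416667° lat. NE corner is SW corner plus one full cell.
latitude 42.65833, longitude -8.05000.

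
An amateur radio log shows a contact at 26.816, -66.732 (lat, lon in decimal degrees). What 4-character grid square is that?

Shift to the Maidenhead origin (180°W, 90°S): lon 113.27, lat 116.82.
Field: lon ⌊113.27/20⌋ = 5 → F; lat ⌊116.82/10⌋ = 11 → L.
Square: lon ⌊13.27/2⌋ = 6; lat ⌊6.82/1⌋ = 6.

FL66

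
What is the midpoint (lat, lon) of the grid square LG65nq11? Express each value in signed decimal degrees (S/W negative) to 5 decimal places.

-24.32708, 53.09583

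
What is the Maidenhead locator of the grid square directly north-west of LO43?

Longitude square 4; −1 → 3.
Latitude square 3; +1 → 4.

LO34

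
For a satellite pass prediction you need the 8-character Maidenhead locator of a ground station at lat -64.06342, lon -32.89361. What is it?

Offset from 180°W / 90°S: lon 147.10639°, lat 25.93658°.
Field: 147.10639/20 → 7 → H, 25.93658/10 → 2 → C; chars HC.
Square: 7.10639/2 → 3, 5.93658/1 → 5; chars 35.
Subsquare: 1.10639/0.0833333 → 13 → n, 0.93658/0.0416667 → 22 → w; chars nw.
Extended square: 0.02306/0.00833333 → 2, 0.01991/0.00416667 → 4; chars 24.

HC35nw24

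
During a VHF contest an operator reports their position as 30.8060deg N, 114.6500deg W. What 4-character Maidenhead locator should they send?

Shift to the Maidenhead origin (180°W, 90°S): lon 65.35, lat 120.81.
Field: 65.35/20 → 3 → D, 120.81/10 → 12 → M; chars DM.
Square: 5.35/2 → 2, 0.81/1 → 0; chars 20.

DM20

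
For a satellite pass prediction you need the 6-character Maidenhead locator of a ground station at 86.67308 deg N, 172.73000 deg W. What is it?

Offset from 180°W / 90°S: lon 7.2700°, lat 176.6731°.
Field (20°×10°, letters A–R): 7.2700/20 → 0 → A, 176.6731/10 → 17 → R; chars AR.
Square (2°×1°, digits 0–9): 7.2700/2 → 3, 6.6731/1 → 6; chars 36.
Subsquare (5′×2.5′, letters a–x): 1.2700/0.0833333 → 15 → p, 0.6731/0.0416667 → 16 → q; chars pq.

AR36pq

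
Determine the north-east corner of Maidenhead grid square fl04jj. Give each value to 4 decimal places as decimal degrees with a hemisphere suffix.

24.4167° N, 79.1667° W

Field F=5, L=11: +5·20° lon, +11·10° lat → SW at lon -80°, lat 20°.
Square 0, 4: +0·2° lon, +4·1° lat → SW at lon -80°, lat 24°.
Subsquare j=9, j=9: +9·0.0833333° lon, +9·0.0416667° lat → SW at lon -79.25°, lat 24.375°.
Cell spans 0.0833333° lon × 0.0416667° lat. NE corner is SW corner plus one full cell.
latitude 24.4167° N, longitude 79.1667° W.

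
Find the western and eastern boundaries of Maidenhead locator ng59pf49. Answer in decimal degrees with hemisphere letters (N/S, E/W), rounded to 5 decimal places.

Field N=13, G=6: +13·20° lon, +6·10° lat → SW at lon 80°, lat -30°.
Square 5, 9: +5·2° lon, +9·1° lat → SW at lon 90°, lat -21°.
Subsquare p=15, f=5: +15·0.0833333° lon, +5·0.0416667° lat → SW at lon 91.25°, lat -20.7917°.
Extended square 4, 9: +4·0.00833333° lon, +9·0.00416667° lat → SW at lon 91.2833°, lat -20.7542°.
Cell spans 0.00833333° lon × 0.00416667° lat.
west 91.28333° E, east 91.29167° E.

91.28333° E, 91.29167° E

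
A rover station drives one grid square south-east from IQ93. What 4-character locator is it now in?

Longitude square 9; +1 → 10, wraps to 0, carry into field.
Longitude field I = 8; +1 → 9 = J.
Latitude square 3; −1 → 2.

JQ02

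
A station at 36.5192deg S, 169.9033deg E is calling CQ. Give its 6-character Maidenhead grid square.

RF43wl

Shift to the Maidenhead origin (180°W, 90°S): lon 349.9033, lat 53.4808.
Field: lon ⌊349.9033/20⌋ = 17 → R; lat ⌊53.4808/10⌋ = 5 → F.
Square: lon ⌊9.9033/2⌋ = 4; lat ⌊3.4808/1⌋ = 3.
Subsquare: lon ⌊1.9033/0.0833333⌋ = 22 → w; lat ⌊0.4808/0.0416667⌋ = 11 → l.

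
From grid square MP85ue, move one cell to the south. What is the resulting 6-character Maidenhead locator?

MP85ud

Latitude subsquare e = 4; −1 → 3 = d.
The longitude characters are unchanged.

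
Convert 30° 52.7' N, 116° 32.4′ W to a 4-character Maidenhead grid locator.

Shift to the Maidenhead origin (180°W, 90°S): lon 63.46, lat 120.88.
Field: lon ⌊63.46/20⌋ = 3 → D; lat ⌊120.88/10⌋ = 12 → M.
Square: lon ⌊3.46/2⌋ = 1; lat ⌊0.88/1⌋ = 0.

DM10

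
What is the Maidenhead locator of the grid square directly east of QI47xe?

QI57ae

Longitude subsquare x = 23; +1 → 24, wraps to 0 = a, carry into square.
Longitude square 4; +1 → 5.
The latitude characters are unchanged.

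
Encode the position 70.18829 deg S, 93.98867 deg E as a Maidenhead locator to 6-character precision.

NB69xt

Add 180° to longitude and 90° to latitude: 273.9887, 19.8117.
Field: lon ⌊273.9887/20⌋ = 13 → N; lat ⌊19.8117/10⌋ = 1 → B.
Square: lon ⌊13.9887/2⌋ = 6; lat ⌊9.8117/1⌋ = 9.
Subsquare: lon ⌊1.9887/0.0833333⌋ = 23 → x; lat ⌊0.8117/0.0416667⌋ = 19 → t.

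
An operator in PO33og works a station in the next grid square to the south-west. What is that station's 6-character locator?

PO33nf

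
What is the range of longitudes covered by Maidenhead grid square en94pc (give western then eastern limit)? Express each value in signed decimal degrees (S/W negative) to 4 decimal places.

Field E=4, N=13: +4·20° lon, +13·10° lat → SW at lon -100°, lat 40°.
Square 9, 4: +9·2° lon, +4·1° lat → SW at lon -82°, lat 44°.
Subsquare p=15, c=2: +15·0.0833333° lon, +2·0.0416667° lat → SW at lon -80.75°, lat 44.0833°.
Cell spans 0.0833333° lon × 0.0416667° lat.
west -80.7500, east -80.6667.

-80.7500, -80.6667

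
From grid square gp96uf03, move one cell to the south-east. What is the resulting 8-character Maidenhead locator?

Longitude extended square 0; +1 → 1.
Latitude extended square 3; −1 → 2.

GP96uf12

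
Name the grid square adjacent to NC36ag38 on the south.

NC36ag37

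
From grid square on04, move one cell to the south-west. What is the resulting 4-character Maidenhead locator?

NN93

Longitude square 0; −1 → -1, wraps to 9, carry into field.
Longitude field O = 14; −1 → 13 = N.
Latitude square 4; −1 → 3.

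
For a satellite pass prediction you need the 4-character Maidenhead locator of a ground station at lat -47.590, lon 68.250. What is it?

Offset from 180°W / 90°S: lon 248.25°, lat 42.41°.
Field (20°×10°, letters A–R): 248.25/20 → 12 → M, 42.41/10 → 4 → E; chars ME.
Square (2°×1°, digits 0–9): 8.25/2 → 4, 2.41/1 → 2; chars 42.

ME42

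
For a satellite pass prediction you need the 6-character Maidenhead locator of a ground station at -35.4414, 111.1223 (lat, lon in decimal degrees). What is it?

Shift to the Maidenhead origin (180°W, 90°S): lon 291.1223, lat 54.5586.
Field: 291.1223/20 → 14 → O, 54.5586/10 → 5 → F; chars OF.
Square: 11.1223/2 → 5, 4.5586/1 → 4; chars 54.
Subsquare: 1.1223/0.0833333 → 13 → n, 0.5586/0.0416667 → 13 → n; chars nn.

OF54nn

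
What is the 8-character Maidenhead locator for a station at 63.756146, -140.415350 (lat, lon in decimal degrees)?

BP93ts01

Offset from 180°W / 90°S: lon 39.58465°, lat 153.75615°.
Field: lon ⌊39.58465/20⌋ = 1 → B; lat ⌊153.75615/10⌋ = 15 → P.
Square: lon ⌊19.58465/2⌋ = 9; lat ⌊3.75615/1⌋ = 3.
Subsquare: lon ⌊1.58465/0.0833333⌋ = 19 → t; lat ⌊0.75615/0.0416667⌋ = 18 → s.
Extended square: lon ⌊0.00132/0.00833333⌋ = 0; lat ⌊0.00615/0.00416667⌋ = 1.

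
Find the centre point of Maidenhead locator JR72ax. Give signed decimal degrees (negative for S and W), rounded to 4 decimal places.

Field J=9, R=17: +9·20° lon, +17·10° lat → SW at lon 0°, lat 80°.
Square 7, 2: +7·2° lon, +2·1° lat → SW at lon 14°, lat 82°.
Subsquare a=0, x=23: +0·0.0833333° lon, +23·0.0416667° lat → SW at lon 14°, lat 82.9583°.
Cell spans 0.0833333° lon × 0.0416667° lat. Centre is SW corner plus half of each.
latitude 82.9792, longitude 14.0417.

82.9792, 14.0417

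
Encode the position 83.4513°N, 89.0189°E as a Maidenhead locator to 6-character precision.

Shift to the Maidenhead origin (180°W, 90°S): lon 269.0189, lat 173.4513.
Field: 269.0189/20 → 13 → N, 173.4513/10 → 17 → R; chars NR.
Square: 9.0189/2 → 4, 3.4513/1 → 3; chars 43.
Subsquare: 1.0189/0.0833333 → 12 → m, 0.4513/0.0416667 → 10 → k; chars mk.

NR43mk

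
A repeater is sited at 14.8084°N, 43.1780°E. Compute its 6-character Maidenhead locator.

Shift to the Maidenhead origin (180°W, 90°S): lon 223.1780, lat 104.8084.
Field (20°×10°, letters A–R): 223.1780/20 → 11 → L, 104.8084/10 → 10 → K; chars LK.
Square (2°×1°, digits 0–9): 3.1780/2 → 1, 4.8084/1 → 4; chars 14.
Subsquare (5′×2.5′, letters a–x): 1.1780/0.0833333 → 14 → o, 0.8084/0.0416667 → 19 → t; chars ot.

LK14ot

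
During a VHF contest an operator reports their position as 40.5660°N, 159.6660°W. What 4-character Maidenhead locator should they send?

Add 180° to longitude and 90° to latitude: 20.33, 130.57.
Field: lon ⌊20.33/20⌋ = 1 → B; lat ⌊130.57/10⌋ = 13 → N.
Square: lon ⌊0.33/2⌋ = 0; lat ⌊0.57/1⌋ = 0.

BN00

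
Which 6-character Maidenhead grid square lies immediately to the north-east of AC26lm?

Longitude subsquare l = 11; +1 → 12 = m.
Latitude subsquare m = 12; +1 → 13 = n.

AC26mn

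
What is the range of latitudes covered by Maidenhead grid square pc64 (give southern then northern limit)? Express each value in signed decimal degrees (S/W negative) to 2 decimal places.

Field P=15, C=2: +15·20° lon, +2·10° lat → SW at lon 120°, lat -70°.
Square 6, 4: +6·2° lon, +4·1° lat → SW at lon 132°, lat -66°.
Cell spans 2° lon × 1° lat.
south -66.00, north -65.00.

-66.00, -65.00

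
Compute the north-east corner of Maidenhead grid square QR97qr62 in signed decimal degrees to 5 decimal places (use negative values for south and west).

87.72083, 159.39167

Field Q=16, R=17: +16·20° lon, +17·10° lat → SW at lon 140°, lat 80°.
Square 9, 7: +9·2° lon, +7·1° lat → SW at lon 158°, lat 87°.
Subsquare q=16, r=17: +16·0.0833333° lon, +17·0.0416667° lat → SW at lon 159.333°, lat 87.7083°.
Extended square 6, 2: +6·0.00833333° lon, +2·0.00416667° lat → SW at lon 159.383°, lat 87.7167°.
Cell spans 0.00833333° lon × 0.00416667° lat. NE corner is SW corner plus one full cell.
latitude 87.72083, longitude 159.39167.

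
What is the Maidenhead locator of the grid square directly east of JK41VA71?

Longitude extended square 7; +1 → 8.
The latitude characters are unchanged.

JK41va81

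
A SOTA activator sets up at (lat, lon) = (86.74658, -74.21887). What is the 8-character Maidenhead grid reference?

FR26vr39

Add 180° to longitude and 90° to latitude: 105.78113, 176.74658.
Field (20°×10°, letters A–R): 105.78113/20 → 5 → F, 176.74658/10 → 17 → R; chars FR.
Square (2°×1°, digits 0–9): 5.78113/2 → 2, 6.74658/1 → 6; chars 26.
Subsquare (5′×2.5′, letters a–x): 1.78113/0.0833333 → 21 → v, 0.74658/0.0416667 → 17 → r; chars vr.
Extended square (30″×15″, digits 0–9): 0.03113/0.00833333 → 3, 0.03825/0.00416667 → 9; chars 39.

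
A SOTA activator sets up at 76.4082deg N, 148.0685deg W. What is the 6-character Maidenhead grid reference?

BQ56xj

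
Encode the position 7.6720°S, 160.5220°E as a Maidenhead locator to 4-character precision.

RI02

Offset from 180°W / 90°S: lon 340.52°, lat 82.33°.
Field: lon ⌊340.52/20⌋ = 17 → R; lat ⌊82.33/10⌋ = 8 → I.
Square: lon ⌊0.52/2⌋ = 0; lat ⌊2.33/1⌋ = 2.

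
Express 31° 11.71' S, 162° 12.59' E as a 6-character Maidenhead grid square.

RF18ct

Shift to the Maidenhead origin (180°W, 90°S): lon 342.2098, lat 58.8048.
Field: 342.2098/20 → 17 → R, 58.8048/10 → 5 → F; chars RF.
Square: 2.2098/2 → 1, 8.8048/1 → 8; chars 18.
Subsquare: 0.2098/0.0833333 → 2 → c, 0.8048/0.0416667 → 19 → t; chars ct.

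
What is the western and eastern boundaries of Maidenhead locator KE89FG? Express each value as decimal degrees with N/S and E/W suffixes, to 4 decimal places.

Field K=10, E=4: +10·20° lon, +4·10° lat → SW at lon 20°, lat -50°.
Square 8, 9: +8·2° lon, +9·1° lat → SW at lon 36°, lat -41°.
Subsquare f=5, g=6: +5·0.0833333° lon, +6·0.0416667° lat → SW at lon 36.4167°, lat -40.75°.
Cell spans 0.0833333° lon × 0.0416667° lat.
west 36.4167° E, east 36.5000° E.

36.4167° E, 36.5000° E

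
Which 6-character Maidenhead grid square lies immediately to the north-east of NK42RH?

NK42si

Longitude subsquare r = 17; +1 → 18 = s.
Latitude subsquare h = 7; +1 → 8 = i.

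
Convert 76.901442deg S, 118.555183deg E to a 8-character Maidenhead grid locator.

OB93gc63

Add 180° to longitude and 90° to latitude: 298.55518, 13.09856.
Field: lon ⌊298.55518/20⌋ = 14 → O; lat ⌊13.09856/10⌋ = 1 → B.
Square: lon ⌊18.55518/2⌋ = 9; lat ⌊3.09856/1⌋ = 3.
Subsquare: lon ⌊0.55518/0.0833333⌋ = 6 → g; lat ⌊0.09856/0.0416667⌋ = 2 → c.
Extended square: lon ⌊0.05518/0.00833333⌋ = 6; lat ⌊0.01522/0.00416667⌋ = 3.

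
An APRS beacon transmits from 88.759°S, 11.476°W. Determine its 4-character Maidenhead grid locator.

IA41

Offset from 180°W / 90°S: lon 168.52°, lat 1.24°.
Field: 168.52/20 → 8 → I, 1.24/10 → 0 → A; chars IA.
Square: 8.52/2 → 4, 1.24/1 → 1; chars 41.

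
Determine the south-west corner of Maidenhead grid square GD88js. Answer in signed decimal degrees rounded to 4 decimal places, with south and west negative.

Field G=6, D=3: +6·20° lon, +3·10° lat → SW at lon -60°, lat -60°.
Square 8, 8: +8·2° lon, +8·1° lat → SW at lon -44°, lat -52°.
Subsquare j=9, s=18: +9·0.0833333° lon, +18·0.0416667° lat → SW at lon -43.25°, lat -51.25°.
latitude -51.2500, longitude -43.2500.

-51.2500, -43.2500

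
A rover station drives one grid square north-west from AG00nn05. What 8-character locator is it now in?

Longitude extended square 0; −1 → -1, wraps to 9, carry into subsquare.
Longitude subsquare n = 13; −1 → 12 = m.
Latitude extended square 5; +1 → 6.

AG00mn96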